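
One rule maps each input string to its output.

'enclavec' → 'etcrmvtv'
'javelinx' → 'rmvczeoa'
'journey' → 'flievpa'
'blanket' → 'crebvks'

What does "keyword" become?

The transformation: shift every letter 9 places backward in the alphabet (wrapping around), then move the first character to the end.
So "keyword" becomes "vpnfiub".

vpnfiub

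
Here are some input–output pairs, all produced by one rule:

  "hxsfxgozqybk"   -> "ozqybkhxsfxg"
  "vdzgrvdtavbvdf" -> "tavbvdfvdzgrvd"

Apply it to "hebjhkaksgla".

aksglahebjhk

The rule is to swap the front and back halves of the string.
Doing the same to "hebjhkaksgla": "aksglahebjhk".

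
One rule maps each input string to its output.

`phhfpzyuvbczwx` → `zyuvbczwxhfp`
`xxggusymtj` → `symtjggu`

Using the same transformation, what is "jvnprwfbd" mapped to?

Each output is the input with this applied: delete the first 2 characters, then move the first 3 characters to the end (rotate left by 3).
"jvnprwfbd" → "nprwfbd" → "wfbdnpr".

wfbdnpr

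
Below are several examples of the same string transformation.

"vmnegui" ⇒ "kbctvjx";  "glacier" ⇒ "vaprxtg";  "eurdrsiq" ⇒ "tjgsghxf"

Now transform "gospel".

vdheta

In each case the input is transformed by: shift every letter 11 places backward in the alphabet (wrapping around).
On "gospel" that produces "vdheta".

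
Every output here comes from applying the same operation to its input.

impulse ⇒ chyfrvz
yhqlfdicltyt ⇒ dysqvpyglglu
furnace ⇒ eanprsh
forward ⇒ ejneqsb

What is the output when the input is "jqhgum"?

What's happening: move the first 2 characters to the end (rotate left by 2), then shift every letter 13 places forward in the alphabet (wrapping around) — i.e. ROT13.
For "jqhgum", step one produces "hgumjq"; step two turns that into "uthzwd".

uthzwd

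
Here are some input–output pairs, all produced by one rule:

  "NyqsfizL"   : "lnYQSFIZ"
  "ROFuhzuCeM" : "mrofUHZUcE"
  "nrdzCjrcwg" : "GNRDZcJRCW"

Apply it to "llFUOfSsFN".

nLLfuoFsSf

Looking at the pairs, the operation is to flip the case of every letter, then move the last character to the front.
Applying both steps to "llFUOfSsFN": "LLfuoFsSfn", then "nLLfuoFsSf".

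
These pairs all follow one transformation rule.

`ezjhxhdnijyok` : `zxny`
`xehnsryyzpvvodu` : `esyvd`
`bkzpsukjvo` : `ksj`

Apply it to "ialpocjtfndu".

Rule — keep one character in every 3, starting at position 2 (positions 2nd, 5th, 8th, ...).
Doing the same to "ialpocjtfndu": "aotd".

aotd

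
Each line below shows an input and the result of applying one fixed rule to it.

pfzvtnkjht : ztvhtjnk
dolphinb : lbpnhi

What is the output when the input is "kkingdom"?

imnogd

What's happening: delete the first 2 characters, then take characters alternately from the front and the back (1st, last, 2nd, 2nd-last, ...).
"kkingdom" → "ingdom" → "imnogd".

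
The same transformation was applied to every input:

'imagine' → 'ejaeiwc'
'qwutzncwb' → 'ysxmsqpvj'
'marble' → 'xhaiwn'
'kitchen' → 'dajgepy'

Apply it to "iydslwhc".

Rule — shift every letter 4 places backward in the alphabet (wrapping around), then move the last 3 characters to the front (rotate right by 3).
"iydslwhc" → "euzohsdy" → "sdyeuzoh".

sdyeuzoh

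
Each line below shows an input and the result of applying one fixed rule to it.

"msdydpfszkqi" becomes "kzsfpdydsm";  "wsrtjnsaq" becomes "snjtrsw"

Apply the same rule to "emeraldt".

Rule — reverse the string, then delete the first 2 characters.
On "emeraldt": the first step gives "tdlareme", and the second then gives "lareme".

lareme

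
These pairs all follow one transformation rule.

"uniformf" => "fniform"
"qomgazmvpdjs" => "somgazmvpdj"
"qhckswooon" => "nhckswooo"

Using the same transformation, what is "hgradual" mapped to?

lgradua

The rule is to delete the first character, then move the last character to the front.
Working it through for "hgradual": intermediate "gradual", final "lgradua".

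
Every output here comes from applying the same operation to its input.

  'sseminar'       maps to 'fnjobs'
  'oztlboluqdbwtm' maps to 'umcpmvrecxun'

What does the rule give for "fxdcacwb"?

Looking at the pairs, the operation is to delete the first 2 characters, then shift every letter 1 place forward in the alphabet (wrapping around).
Starting from "fxdcacwb": after the first operation, "dcacwb"; after the second, "edbdxc".
(Check on "sseminar": → "eminar" → "fnjobs" ✓)

edbdxc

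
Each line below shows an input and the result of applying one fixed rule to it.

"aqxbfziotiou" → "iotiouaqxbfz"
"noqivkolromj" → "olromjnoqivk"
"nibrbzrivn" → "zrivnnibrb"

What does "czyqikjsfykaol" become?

In each case the input is transformed by: swap the front and back halves of the string.
Doing the same to "czyqikjsfykaol": "sfykaolczyqikj".

sfykaolczyqikj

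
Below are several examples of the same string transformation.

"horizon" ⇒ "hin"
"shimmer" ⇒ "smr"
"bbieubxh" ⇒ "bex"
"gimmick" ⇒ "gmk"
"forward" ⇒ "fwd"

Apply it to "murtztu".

Rule — keep one character in every 3, starting at position 1 (positions 1st, 4th, 7th, ...).
For "murtztu" the result is "mtu".

mtu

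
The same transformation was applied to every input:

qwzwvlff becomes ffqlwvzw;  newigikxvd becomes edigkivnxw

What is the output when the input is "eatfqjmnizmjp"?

The rule is to sort the characters into alphabetical order, then swap each adjacent pair of characters (1↔2, 3↔4, ...).
Applying both steps to "eatfqjmnizmjp": "aefijjmmnpqtz", then "eaifjjmmpntqz".

eaifjjmmpntqz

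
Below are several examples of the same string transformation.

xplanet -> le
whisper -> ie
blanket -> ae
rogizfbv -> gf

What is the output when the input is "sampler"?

Looking at the pairs, the operation is to keep one character in every 3, starting at position 3 (positions 3rd, 6th, 9th, ...).
So "sampler" becomes "me".

me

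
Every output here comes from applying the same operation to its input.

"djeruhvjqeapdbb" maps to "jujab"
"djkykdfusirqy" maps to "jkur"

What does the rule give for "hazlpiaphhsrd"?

apps

The transformation: keep one character in every 3, starting at position 2 (positions 2nd, 5th, 8th, ...).
Doing the same to "hazlpiaphhsrd": "apps".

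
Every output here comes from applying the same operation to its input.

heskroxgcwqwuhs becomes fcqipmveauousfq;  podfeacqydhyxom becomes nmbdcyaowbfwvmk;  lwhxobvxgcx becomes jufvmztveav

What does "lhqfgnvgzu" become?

jfodeltexs

Looking at the pairs, the operation is to shift every letter 2 places backward in the alphabet (wrapping around).
On "lhqfgnvgzu" that produces "jfodeltexs".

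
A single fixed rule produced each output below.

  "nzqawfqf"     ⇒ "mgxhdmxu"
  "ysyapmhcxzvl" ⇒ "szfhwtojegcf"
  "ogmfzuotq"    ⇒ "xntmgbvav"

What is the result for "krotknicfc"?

jyvarupjmr

What's happening: swap the first and last characters, then shift every letter 7 places forward in the alphabet (wrapping around).
On "krotknicfc": the first step gives "crotknicfk", and the second then gives "jyvarupjmr".
(Check on "nzqawfqf": → "fzqawfqn" → "mgxhdmxu" ✓)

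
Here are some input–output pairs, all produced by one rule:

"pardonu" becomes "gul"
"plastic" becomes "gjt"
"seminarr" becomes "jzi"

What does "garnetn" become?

In each case the input is transformed by: shift every letter 9 places backward in the alphabet (wrapping around), then keep one character in every 3, starting at position 1 (positions 1st, 4th, 7th, ...).
Applying both steps to "garnetn": "xrievke", then "xee".
(Check on "seminarr": → "jvdzerii" → "jzi" ✓)

xee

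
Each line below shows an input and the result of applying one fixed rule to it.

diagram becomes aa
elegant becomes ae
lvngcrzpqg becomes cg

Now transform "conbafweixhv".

ab

In each case the input is transformed by: sort the characters into alphabetical order, then keep only the first 2 characters.
On "conbafweixhv": the first step gives "abcefhinovwx", and the second then gives "ab".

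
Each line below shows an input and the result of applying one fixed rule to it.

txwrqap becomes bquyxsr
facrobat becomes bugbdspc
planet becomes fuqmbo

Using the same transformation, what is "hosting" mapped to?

The transformation: move the last 2 characters to the front (rotate right by 2), then shift every letter 1 place forward in the alphabet (wrapping around).
Working it through for "hosting": intermediate "nghosti", final "ohiptuj".

ohiptuj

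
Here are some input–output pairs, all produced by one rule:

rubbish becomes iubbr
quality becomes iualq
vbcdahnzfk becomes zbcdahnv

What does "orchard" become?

The pattern: delete the last 2 characters, then swap the first and last characters.
Applying both steps to "orchard": "orcha", then "archo".
(Check on "quality": → "quali" → "iualq" ✓)

archo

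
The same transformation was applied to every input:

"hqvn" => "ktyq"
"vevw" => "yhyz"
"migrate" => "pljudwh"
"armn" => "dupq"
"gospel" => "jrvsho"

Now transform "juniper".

mxqlshu

Looking at the pairs, the operation is to shift every letter 3 places forward in the alphabet (wrapping around).
Applying that to "juniper" gives "mxqlshu".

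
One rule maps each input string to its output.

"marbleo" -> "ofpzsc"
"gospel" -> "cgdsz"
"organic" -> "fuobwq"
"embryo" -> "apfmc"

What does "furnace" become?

What's happening: shift every letter 12 places backward in the alphabet (wrapping around), then delete the first character.
"furnace" → "tifboqs" → "ifboqs".

ifboqs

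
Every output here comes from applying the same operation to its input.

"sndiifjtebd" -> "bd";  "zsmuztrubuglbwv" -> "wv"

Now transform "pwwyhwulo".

The rule is to keep only the last 2 characters.
Doing the same to "pwwyhwulo": "lo".

lo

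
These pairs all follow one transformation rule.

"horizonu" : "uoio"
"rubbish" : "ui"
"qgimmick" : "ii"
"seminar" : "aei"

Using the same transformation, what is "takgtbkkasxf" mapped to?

aa

In each case the input is transformed by: move the last 2 characters to the front (rotate right by 2), then keep only the vowels.
"takgtbkkasxf" → "xftakgtbkkas" → "aa".
(Check on "horizonu": → "nuhorizo" → "uoio" ✓)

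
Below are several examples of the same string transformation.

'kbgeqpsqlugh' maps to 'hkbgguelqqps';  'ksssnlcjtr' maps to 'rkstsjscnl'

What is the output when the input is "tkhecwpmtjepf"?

ftkpheejctwmp

Looking at the pairs, the operation is to swap the first and last characters, then take characters alternately from the front and the back (1st, last, 2nd, 2nd-last, ...).
On "tkhecwpmtjepf" that produces "ftkpheejctwmp".
(Check on "ksssnlcjtr": → "rsssnlcjtk" → "rkstsjscnl" ✓)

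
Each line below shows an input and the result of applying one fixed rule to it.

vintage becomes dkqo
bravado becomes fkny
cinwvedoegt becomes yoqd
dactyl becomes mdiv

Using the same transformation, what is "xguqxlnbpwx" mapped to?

The rule is to shift every letter 10 places forward in the alphabet (wrapping around), then keep only the last 4 characters.
"xguqxlnbpwx" → "hqeahvxlzgh" → "lzgh".
(Check on "dactyl": → "nkmdiv" → "mdiv" ✓)

lzgh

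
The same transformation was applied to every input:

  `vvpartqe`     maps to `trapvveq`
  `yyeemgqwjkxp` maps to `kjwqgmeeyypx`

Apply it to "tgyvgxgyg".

gxgvygtgy

Looking at the pairs, the operation is to move the last 2 characters to the front (rotate right by 2), then reverse the string.
For "tgyvgxgyg", step one produces "ygtgyvgxg"; step two turns that into "gxgvygtgy".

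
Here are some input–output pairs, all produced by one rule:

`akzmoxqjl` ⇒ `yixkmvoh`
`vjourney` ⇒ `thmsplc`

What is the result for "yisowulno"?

wgqmusjl

The transformation: delete the last character, then shift every letter 2 places backward in the alphabet (wrapping around).
"yisowulno" → "yisowuln" → "wgqmusjl".
(Check on "akzmoxqjl": → "akzmoxqj" → "yixkmvoh" ✓)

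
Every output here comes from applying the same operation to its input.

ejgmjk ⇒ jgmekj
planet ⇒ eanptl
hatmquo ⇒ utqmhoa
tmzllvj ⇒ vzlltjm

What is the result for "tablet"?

ebltta

Each output is the input with this applied: take characters alternately from the front and the back (1st, last, 2nd, 2nd-last, ...), then move the first 3 characters to the end (rotate left by 3).
Applying both steps to "tablet": "ttaebl", then "ebltta".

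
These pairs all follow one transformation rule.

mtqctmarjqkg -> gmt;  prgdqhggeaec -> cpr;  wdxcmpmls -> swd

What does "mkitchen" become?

nmk

The transformation: move the last character to the front, then keep only the first 3 characters.
Starting from "mkitchen": after the first operation, "nmkitche"; after the second, "nmk".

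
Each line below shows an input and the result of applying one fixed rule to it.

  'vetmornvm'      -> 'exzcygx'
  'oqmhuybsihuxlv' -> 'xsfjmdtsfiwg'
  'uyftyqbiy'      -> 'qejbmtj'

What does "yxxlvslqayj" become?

iwgdwblju

The rule is to shift every letter 11 places forward in the alphabet (wrapping around), then delete the first 2 characters.
Working it through for "yxxlvslqayj": intermediate "jiiwgdwblju", final "iwgdwblju".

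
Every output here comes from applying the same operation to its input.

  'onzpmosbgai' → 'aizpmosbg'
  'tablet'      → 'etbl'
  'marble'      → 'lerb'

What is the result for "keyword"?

rdywo

The transformation: delete the first 2 characters, then move the last 2 characters to the front (rotate right by 2).
For "keyword", step one produces "yword"; step two turns that into "rdywo".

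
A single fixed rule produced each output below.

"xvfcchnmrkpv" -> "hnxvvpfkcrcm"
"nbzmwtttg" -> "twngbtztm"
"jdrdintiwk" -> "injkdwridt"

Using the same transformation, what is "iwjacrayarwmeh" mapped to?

The transformation: take characters alternately from the front and the back (1st, last, 2nd, 2nd-last, ...), then move the last 2 characters to the front (rotate right by 2).
"iwjacrayarwmeh" → "ihwejmawcrraay" → "ayihwejmawcrra".
(Check on "jdrdintiwk": → "jkdwridtin" → "injkdwridt" ✓)

ayihwejmawcrra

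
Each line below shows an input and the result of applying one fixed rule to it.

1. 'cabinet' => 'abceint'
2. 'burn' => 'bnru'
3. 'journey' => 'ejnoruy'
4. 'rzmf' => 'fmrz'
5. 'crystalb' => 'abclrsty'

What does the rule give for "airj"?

Each output is the input with this applied: sort the characters into alphabetical order.
On "airj" that produces "aijr".

aijr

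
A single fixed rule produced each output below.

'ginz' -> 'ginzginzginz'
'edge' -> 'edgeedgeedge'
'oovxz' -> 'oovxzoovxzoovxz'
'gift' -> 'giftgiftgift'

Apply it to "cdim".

Each output is the input with this applied: write the whole string 3 times in a row.
For "cdim" the result is "cdimcdimcdim".

cdimcdimcdim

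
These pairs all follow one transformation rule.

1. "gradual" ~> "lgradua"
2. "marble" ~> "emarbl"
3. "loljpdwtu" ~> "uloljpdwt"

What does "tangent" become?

Each output is the input with this applied: move the last character to the front.
On "tangent" that produces "ttangen".

ttangen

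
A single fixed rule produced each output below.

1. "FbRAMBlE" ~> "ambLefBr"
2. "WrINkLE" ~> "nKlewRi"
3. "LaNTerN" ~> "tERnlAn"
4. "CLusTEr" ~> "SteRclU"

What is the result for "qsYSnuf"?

sNUFQSy

The rule is to move the first 3 characters to the end (rotate left by 3), then flip the case of every letter.
Applying both steps to "qsYSnuf": "SnufqsY", then "sNUFQSy".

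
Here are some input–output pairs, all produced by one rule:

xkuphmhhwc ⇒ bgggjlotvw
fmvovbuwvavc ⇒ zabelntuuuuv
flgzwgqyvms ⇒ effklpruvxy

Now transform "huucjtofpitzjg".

Looking at the pairs, the operation is to sort the characters into alphabetical order, then shift every letter 1 place backward in the alphabet (wrapping around).
Doing the same to "huucjtofpitzjg": "befghiinosstty".

befghiinosstty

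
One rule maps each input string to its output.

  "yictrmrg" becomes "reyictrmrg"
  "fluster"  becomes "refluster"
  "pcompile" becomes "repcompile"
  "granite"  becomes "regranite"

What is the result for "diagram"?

rediagram

Each output is the input with this applied: prepend "re".
"diagram" → "rediagram".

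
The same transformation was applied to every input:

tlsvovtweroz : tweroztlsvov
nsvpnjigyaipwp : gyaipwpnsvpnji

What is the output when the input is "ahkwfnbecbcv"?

In each case the input is transformed by: swap the front and back halves of the string.
"ahkwfnbecbcv" → "becbcvahkwfn".

becbcvahkwfn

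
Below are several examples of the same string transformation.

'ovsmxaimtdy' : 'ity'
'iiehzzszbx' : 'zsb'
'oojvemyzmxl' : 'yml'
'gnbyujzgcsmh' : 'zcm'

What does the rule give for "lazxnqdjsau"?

What's happening: keep every other character starting from the first (positions 1st, 3rd, 5th, ...), then keep only the last 3 characters.
On "lazxnqdjsau": the first step gives "lzndsu", and the second then gives "dsu".

dsu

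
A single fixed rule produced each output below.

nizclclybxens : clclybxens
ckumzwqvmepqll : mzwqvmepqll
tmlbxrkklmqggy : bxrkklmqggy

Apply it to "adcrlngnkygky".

In each case the input is transformed by: delete the first 3 characters.
Applying that to "adcrlngnkygky" gives "rlngnkygky".

rlngnkygky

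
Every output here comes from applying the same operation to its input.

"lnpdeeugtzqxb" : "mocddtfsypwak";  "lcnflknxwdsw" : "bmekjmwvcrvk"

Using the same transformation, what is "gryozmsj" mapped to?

qxnylrif

The transformation: move the first character to the end, then shift every letter 1 place backward in the alphabet (wrapping around).
Working it through for "gryozmsj": intermediate "ryozmsjg", final "qxnylrif".
(Check on "lcnflknxwdsw": → "cnflknxwdswl" → "bmekjmwvcrvk" ✓)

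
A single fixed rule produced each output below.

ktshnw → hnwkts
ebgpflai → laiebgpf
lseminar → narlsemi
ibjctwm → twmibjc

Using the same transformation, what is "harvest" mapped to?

estharv

The pattern: move the last 3 characters to the front (rotate right by 3).
Doing the same to "harvest": "estharv".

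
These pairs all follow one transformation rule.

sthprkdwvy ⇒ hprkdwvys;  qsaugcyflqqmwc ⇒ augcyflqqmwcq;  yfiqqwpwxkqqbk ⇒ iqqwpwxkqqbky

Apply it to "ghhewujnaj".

The transformation: move the first character to the end, then delete the first character.
For "ghhewujnaj" the result is "hewujnajg".

hewujnajg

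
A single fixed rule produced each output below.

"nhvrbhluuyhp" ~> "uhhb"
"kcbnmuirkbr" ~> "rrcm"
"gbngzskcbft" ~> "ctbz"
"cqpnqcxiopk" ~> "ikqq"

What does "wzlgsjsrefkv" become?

In each case the input is transformed by: keep one character in every 3, starting at position 2 (positions 2nd, 5th, 8th, ...), then move the first 2 characters to the end (rotate left by 2).
"wzlgsjsrefkv" → "zsrk" → "rkzs".

rkzs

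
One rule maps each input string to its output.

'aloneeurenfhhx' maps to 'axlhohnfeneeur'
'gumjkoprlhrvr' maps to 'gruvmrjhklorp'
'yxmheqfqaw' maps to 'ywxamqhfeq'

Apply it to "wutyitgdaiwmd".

wdumtwyiiatdg

Looking at the pairs, the operation is to take characters alternately from the front and the back (1st, last, 2nd, 2nd-last, ...).
On "wutyitgdaiwmd" that produces "wdumtwyiiatdg".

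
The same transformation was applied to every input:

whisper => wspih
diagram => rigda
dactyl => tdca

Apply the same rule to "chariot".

The transformation: delete the last 2 characters, then sort the characters into reverse alphabetical order.
Working it through for "chariot": intermediate "chari", final "rihca".

rihca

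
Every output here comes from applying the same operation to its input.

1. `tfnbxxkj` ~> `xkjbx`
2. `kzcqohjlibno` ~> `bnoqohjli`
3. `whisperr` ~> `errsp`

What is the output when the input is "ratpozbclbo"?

Looking at the pairs, the operation is to delete the first 3 characters, then move the last 3 characters to the front (rotate right by 3).
"ratpozbclbo" → "pozbclbo" → "lbopozbc".

lbopozbc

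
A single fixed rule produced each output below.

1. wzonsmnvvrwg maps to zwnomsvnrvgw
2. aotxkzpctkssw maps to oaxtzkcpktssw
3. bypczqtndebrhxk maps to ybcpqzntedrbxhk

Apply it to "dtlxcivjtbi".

tdxlicjvbti

The transformation: swap each adjacent pair of characters (1↔2, 3↔4, ...).
For "dtlxcivjtbi" the result is "tdxlicjvbti".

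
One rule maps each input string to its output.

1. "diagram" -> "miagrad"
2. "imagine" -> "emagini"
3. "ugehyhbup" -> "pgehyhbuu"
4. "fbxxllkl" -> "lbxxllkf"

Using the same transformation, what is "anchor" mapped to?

rnchoa

In each case the input is transformed by: swap the first and last characters.
So "anchor" becomes "rnchoa".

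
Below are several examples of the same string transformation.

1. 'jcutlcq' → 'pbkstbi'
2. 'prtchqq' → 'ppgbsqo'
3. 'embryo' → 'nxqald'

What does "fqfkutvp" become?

oustjepe

Looking at the pairs, the operation is to reverse the string, then shift every letter 1 place backward in the alphabet (wrapping around).
For "fqfkutvp", step one produces "pvtukfqf"; step two turns that into "oustjepe".
(Check on "jcutlcq": → "qcltucj" → "pbkstbi" ✓)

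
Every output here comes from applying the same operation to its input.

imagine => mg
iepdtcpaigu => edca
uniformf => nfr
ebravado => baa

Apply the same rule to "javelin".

The rule is to keep every other character starting from the second (positions 2nd, 4th, 6th, ...), then delete the last character.
For "javelin" the result is "ae".

ae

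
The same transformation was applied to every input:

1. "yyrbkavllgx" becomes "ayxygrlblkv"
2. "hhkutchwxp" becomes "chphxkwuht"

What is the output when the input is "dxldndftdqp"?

ddpxqlddtnf

In each case the input is transformed by: take characters alternately from the front and the back (1st, last, 2nd, 2nd-last, ...), then move the last character to the front.
On "dxldndftdqp": the first step gives "dpxqlddtnfd", and the second then gives "ddpxqlddtnf".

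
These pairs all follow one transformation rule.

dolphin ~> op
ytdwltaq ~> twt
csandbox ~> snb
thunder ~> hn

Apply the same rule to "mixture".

The rule is to keep every other character starting from the second (positions 2nd, 4th, 6th, ...), then delete the last character.
On "mixture": the first step gives "itr", and the second then gives "it".

it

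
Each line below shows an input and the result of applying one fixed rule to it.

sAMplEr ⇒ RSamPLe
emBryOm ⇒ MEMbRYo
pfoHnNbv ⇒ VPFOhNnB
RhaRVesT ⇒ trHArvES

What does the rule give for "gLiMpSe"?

EGlImPs

Rule — flip the case of every letter, then move the last character to the front.
Applying both steps to "gLiMpSe": "GlImPsE", then "EGlImPs".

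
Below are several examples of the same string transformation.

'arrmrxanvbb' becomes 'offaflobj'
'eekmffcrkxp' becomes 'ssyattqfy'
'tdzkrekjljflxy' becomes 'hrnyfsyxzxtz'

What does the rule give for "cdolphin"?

What's happening: delete the last 2 characters, then shift every letter 12 places backward in the alphabet (wrapping around).
"cdolphin" → "cdolph" → "qrczdv".

qrczdv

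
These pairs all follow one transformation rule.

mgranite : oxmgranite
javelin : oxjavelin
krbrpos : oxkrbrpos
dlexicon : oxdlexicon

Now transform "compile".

The pattern: prepend "ox".
"compile" → "oxcompile".

oxcompile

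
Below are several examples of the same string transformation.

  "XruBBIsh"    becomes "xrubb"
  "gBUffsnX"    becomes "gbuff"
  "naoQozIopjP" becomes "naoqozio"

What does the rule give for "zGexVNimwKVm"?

In each case the input is transformed by: delete the last 3 characters, then convert every letter to lowercase.
For "zGexVNimwKVm", step one produces "zGexVNimw"; step two turns that into "zgexvnimw".
(Check on "gBUffsnX": → "gBUff" → "gbuff" ✓)

zgexvnimw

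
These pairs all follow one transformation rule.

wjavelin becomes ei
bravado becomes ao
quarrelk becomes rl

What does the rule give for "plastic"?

Each output is the input with this applied: keep every other character starting from the first (positions 1st, 3rd, 5th, ...), then delete the first 2 characters.
Working it through for "plastic": intermediate "patc", final "tc".

tc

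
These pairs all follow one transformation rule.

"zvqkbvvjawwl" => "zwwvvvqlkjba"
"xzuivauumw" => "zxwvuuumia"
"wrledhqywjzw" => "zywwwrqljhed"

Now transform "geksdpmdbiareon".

What's happening: sort the characters into reverse alphabetical order.
Applying that to "geksdpmdbiareon" gives "srponmkigeeddba".

srponmkigeeddba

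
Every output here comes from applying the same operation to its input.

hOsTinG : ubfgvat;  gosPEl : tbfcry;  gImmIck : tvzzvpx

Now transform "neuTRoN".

arhgeba

What's happening: shift every letter 13 places forward in the alphabet (wrapping around) — i.e. ROT13, then convert every letter to lowercase.
Applying both steps to "neuTRoN": "arhGEbA", then "arhgeba".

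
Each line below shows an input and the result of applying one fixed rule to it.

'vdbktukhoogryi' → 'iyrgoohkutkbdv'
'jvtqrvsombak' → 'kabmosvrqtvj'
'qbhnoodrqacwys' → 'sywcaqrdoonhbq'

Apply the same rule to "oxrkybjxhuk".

In each case the input is transformed by: reverse the string.
So "oxrkybjxhuk" becomes "kuhxjbykrxo".

kuhxjbykrxo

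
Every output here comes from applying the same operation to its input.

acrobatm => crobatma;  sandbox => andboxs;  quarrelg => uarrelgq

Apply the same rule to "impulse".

mpulsei

The rule is to move the first character to the end.
Applying that to "impulse" gives "mpulsei".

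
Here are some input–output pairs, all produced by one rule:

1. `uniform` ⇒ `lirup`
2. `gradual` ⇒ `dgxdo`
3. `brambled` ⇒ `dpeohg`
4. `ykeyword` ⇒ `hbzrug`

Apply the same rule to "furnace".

uqdfh

Each output is the input with this applied: delete the first 2 characters, then shift every letter 3 places forward in the alphabet (wrapping around).
Starting from "furnace": after the first operation, "rnace"; after the second, "uqdfh".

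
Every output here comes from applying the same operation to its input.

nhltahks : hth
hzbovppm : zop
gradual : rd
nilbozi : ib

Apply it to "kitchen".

ic

What's happening: keep every other character starting from the second (positions 2nd, 4th, 6th, ...), then delete the last character.
So "kitchen" becomes "ic".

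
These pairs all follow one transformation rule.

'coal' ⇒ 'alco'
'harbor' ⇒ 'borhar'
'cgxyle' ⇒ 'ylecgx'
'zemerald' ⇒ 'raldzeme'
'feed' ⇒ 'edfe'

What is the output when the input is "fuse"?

sefu

The pattern: swap the front and back halves of the string.
For "fuse" the result is "sefu".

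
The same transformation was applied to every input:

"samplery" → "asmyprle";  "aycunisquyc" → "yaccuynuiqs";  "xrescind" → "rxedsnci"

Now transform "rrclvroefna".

rrcalnvfreo

What's happening: move the first character to the end, then take characters alternately from the front and the back (1st, last, 2nd, 2nd-last, ...).
Starting from "rrclvroefna": after the first operation, "rclvroefnar"; after the second, "rrcalnvfreo".
(Check on "xrescind": → "rescindx" → "rxedsnci" ✓)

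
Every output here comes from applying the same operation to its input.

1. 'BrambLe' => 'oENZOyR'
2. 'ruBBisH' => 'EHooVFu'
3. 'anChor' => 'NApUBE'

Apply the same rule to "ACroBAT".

Each output is the input with this applied: shift every letter 13 places forward in the alphabet (wrapping around) — i.e. ROT13, then flip the case of every letter.
Starting from "ACroBAT": after the first operation, "NPebONG"; after the second, "npEBong".

npEBong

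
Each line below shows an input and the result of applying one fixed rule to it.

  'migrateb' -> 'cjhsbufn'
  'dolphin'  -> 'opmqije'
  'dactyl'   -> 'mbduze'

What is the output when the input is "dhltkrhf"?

gimulsie

What's happening: shift every letter 1 place forward in the alphabet (wrapping around), then swap the first and last characters.
On "dhltkrhf": the first step gives "eimulsig", and the second then gives "gimulsie".
(Check on "dactyl": → "ebduzm" → "mbduze" ✓)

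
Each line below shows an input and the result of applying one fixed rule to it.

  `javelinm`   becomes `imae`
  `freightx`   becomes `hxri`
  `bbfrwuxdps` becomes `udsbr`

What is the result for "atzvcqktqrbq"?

In each case the input is transformed by: keep every other character starting from the second (positions 2nd, 4th, 6th, ...), then move the first 2 characters to the end (rotate left by 2).
Starting from "atzvcqktqrbq": after the first operation, "tvqtrq"; after the second, "qtrqtv".

qtrqtv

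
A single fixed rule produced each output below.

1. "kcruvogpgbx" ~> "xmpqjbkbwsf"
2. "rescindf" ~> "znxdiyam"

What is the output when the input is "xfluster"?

The transformation: move the first character to the end, then shift every letter 5 places backward in the alphabet (wrapping around).
"xfluster" → "agpnozms".
(Check on "rescindf": → "escindfr" → "znxdiyam" ✓)

agpnozms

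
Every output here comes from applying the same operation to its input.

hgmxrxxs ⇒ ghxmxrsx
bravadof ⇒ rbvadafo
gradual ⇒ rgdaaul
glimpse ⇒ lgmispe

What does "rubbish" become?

Looking at the pairs, the operation is to swap each adjacent pair of characters (1↔2, 3↔4, ...).
For "rubbish" the result is "urbbsih".

urbbsih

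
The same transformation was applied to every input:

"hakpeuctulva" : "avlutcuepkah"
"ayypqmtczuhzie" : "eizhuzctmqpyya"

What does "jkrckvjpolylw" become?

Each output is the input with this applied: reverse the string.
So "jkrckvjpolylw" becomes "wlylopjvkcrkj".

wlylopjvkcrkj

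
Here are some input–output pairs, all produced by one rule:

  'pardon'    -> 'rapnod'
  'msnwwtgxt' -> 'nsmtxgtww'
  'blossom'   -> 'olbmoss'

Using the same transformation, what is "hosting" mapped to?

sohgnit

Each output is the input with this applied: reverse the string, then move the last 3 characters to the front (rotate right by 3).
Starting from "hosting": after the first operation, "gnitsoh"; after the second, "sohgnit".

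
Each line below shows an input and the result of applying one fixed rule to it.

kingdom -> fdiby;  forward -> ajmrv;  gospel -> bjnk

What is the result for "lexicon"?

gzsdx

In each case the input is transformed by: shift every letter 5 places backward in the alphabet (wrapping around), then delete the last 2 characters.
Applying that to "lexicon" gives "gzsdx".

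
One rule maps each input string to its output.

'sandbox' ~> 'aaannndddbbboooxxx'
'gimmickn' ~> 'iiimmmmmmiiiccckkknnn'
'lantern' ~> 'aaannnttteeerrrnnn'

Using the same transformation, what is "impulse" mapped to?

Rule — delete the first character, then repeat every character 3 times.
Applying both steps to "impulse": "mpulse", then "mmmpppuuulllssseee".

mmmpppuuulllssseee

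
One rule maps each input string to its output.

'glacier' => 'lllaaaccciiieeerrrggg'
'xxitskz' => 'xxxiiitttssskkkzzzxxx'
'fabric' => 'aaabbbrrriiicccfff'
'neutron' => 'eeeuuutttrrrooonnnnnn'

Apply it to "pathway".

Looking at the pairs, the operation is to move the first character to the end, then repeat every character 3 times.
Starting from "pathway": after the first operation, "athwayp"; after the second, "aaattthhhwwwaaayyyppp".
(Check on "glacier": → "lacierg" → "lllaaaccciiieeerrrggg" ✓)

aaattthhhwwwaaayyyppp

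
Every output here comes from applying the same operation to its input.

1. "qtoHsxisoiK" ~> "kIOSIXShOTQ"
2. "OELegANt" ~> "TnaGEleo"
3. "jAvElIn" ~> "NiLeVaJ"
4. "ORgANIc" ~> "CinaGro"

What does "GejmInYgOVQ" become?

In each case the input is transformed by: reverse the string, then flip the case of every letter.
Starting from "GejmInYgOVQ": after the first operation, "QVOgYnImjeG"; after the second, "qvoGyNiMJEg".

qvoGyNiMJEg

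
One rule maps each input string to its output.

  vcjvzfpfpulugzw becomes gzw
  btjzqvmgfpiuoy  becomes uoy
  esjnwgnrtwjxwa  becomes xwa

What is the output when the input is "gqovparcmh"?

cmh

Each output is the input with this applied: keep only the last 3 characters.
On "gqovparcmh" that produces "cmh".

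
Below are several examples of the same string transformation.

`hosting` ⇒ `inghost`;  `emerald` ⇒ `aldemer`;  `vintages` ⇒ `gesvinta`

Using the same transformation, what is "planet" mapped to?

netpla

In each case the input is transformed by: move the last 3 characters to the front (rotate right by 3).
"planet" → "netpla".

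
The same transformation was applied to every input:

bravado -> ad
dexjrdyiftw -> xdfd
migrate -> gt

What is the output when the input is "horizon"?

ro

The transformation: move the first character to the end, then keep one character in every 3, starting at position 2 (positions 2nd, 5th, 8th, ...).
On "horizon" that produces "ro".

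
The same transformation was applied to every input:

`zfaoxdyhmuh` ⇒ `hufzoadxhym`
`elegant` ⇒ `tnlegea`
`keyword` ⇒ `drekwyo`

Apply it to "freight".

The transformation: move the last 2 characters to the front (rotate right by 2), then swap each adjacent pair of characters (1↔2, 3↔4, ...).
Working it through for "freight": intermediate "htfreig", final "thrfieg".
(Check on "keyword": → "rdkeywo" → "drekwyo" ✓)

thrfieg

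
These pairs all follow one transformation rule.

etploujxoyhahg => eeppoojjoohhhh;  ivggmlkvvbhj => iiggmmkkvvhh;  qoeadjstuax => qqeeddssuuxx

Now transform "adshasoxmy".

The rule is to keep every other character starting from the first (positions 1st, 3rd, 5th, ...), then double every character.
"adshasoxmy" → "asaom" → "aassaaoomm".
(Check on "ivggmlkvvbhj": → "igmkvh" → "iiggmmkkvvhh" ✓)

aassaaoomm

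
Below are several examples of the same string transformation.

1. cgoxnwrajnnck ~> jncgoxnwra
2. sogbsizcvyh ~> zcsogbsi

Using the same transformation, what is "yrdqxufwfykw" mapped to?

The pattern: delete the last 3 characters, then move the last 2 characters to the front (rotate right by 2).
For "yrdqxufwfykw", step one produces "yrdqxufwf"; step two turns that into "wfyrdqxuf".

wfyrdqxuf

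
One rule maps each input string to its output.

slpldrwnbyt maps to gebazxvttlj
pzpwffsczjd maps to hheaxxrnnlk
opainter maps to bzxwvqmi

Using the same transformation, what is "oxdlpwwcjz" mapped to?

What's happening: sort the characters into reverse alphabetical order, then shift every letter 8 places forward in the alphabet (wrapping around).
Applying both steps to "oxdlpwwcjz": "zxwwpoljdc", then "hfeexwtrlk".

hfeexwtrlk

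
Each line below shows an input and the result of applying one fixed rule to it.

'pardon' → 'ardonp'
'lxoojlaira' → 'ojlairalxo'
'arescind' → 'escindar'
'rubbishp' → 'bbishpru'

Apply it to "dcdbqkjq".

The rule is to move the last 2 characters to the front (rotate right by 2), then swap the front and back halves of the string.
For "dcdbqkjq", step one produces "jqdcdbqk"; step two turns that into "dbqkjqdc".
(Check on "lxoojlaira": → "ralxoojlai" → "ojlairalxo" ✓)

dbqkjqdc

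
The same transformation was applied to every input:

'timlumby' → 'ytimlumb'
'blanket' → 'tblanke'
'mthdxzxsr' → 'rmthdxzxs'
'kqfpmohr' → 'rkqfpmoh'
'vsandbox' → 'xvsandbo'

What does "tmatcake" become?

Looking at the pairs, the operation is to move the last character to the front.
"tmatcake" → "etmatcak".

etmatcak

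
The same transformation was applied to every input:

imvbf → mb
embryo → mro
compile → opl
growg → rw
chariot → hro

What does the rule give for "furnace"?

Rule — keep every other character starting from the second (positions 2nd, 4th, 6th, ...).
So "furnace" becomes "unc".

unc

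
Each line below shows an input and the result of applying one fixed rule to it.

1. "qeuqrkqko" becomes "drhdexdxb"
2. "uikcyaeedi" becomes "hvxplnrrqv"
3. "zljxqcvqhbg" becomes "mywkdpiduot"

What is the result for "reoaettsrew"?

erbnrggferj

Each output is the input with this applied: shift every letter 13 places forward in the alphabet (wrapping around) — i.e. ROT13.
"reoaettsrew" → "erbnrggferj".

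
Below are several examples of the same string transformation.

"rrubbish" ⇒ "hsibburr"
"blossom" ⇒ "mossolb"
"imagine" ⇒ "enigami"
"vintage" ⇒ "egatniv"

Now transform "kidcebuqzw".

In each case the input is transformed by: reverse the string.
On "kidcebuqzw" that produces "wzqubecdik".

wzqubecdik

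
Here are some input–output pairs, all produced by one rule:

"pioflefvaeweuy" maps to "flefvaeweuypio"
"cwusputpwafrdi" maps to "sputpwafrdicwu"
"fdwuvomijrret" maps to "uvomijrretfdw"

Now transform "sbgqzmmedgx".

Rule — move the first 3 characters to the end (rotate left by 3).
For "sbgqzmmedgx" the result is "qzmmedgxsbg".

qzmmedgxsbg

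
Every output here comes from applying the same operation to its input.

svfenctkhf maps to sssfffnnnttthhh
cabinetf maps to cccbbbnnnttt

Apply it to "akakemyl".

aaaaaaeeeyyy

Looking at the pairs, the operation is to keep every other character starting from the first (positions 1st, 3rd, 5th, ...), then repeat every character 3 times.
On "akakemyl": the first step gives "aaey", and the second then gives "aaaaaaeeeyyy".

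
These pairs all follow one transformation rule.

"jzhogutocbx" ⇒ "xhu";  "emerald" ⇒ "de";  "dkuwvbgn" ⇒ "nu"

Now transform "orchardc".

cc

The transformation: move the last 3 characters to the front (rotate right by 3), then keep one character in every 3, starting at position 3 (positions 3rd, 6th, 9th, ...).
Working it through for "orchardc": intermediate "rdcorcha", final "cc".
(Check on "dkuwvbgn": → "bgndkuwv" → "nu" ✓)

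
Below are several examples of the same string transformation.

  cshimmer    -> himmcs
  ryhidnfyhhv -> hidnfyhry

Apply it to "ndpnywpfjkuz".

The transformation: delete the last 2 characters, then move the first 2 characters to the end (rotate left by 2).
"ndpnywpfjkuz" → "ndpnywpfjk" → "pnywpfjknd".

pnywpfjknd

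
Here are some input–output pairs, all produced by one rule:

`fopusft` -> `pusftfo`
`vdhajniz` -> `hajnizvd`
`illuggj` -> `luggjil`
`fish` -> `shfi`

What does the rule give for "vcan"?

In each case the input is transformed by: move the first 2 characters to the end (rotate left by 2).
On "vcan" that produces "anvc".

anvc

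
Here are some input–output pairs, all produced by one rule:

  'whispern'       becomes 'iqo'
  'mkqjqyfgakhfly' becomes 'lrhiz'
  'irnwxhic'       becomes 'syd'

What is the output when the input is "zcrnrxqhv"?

dsi

What's happening: shift every letter 1 place forward in the alphabet (wrapping around), then keep one character in every 3, starting at position 2 (positions 2nd, 5th, 8th, ...).
Applying that to "zcrnrxqhv" gives "dsi".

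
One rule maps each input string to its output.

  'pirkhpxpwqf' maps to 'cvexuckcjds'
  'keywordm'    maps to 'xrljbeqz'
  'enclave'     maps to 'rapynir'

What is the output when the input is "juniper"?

Each output is the input with this applied: shift every letter 13 places forward in the alphabet (wrapping around) — i.e. ROT13.
"juniper" → "whavcre".

whavcre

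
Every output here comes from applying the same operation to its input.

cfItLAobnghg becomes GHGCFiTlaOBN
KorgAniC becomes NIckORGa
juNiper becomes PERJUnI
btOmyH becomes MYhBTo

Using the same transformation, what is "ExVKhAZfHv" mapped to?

FhVeXvkHaz

The transformation: move the last 3 characters to the front (rotate right by 3), then flip the case of every letter.
Working it through for "ExVKhAZfHv": intermediate "fHvExVKhAZ", final "FhVeXvkHaz".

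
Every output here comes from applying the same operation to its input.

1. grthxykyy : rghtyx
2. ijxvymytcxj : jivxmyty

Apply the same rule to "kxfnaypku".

Each output is the input with this applied: delete the last 3 characters, then swap each adjacent pair of characters (1↔2, 3↔4, ...).
"kxfnaypku" → "xknfya".

xknfya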